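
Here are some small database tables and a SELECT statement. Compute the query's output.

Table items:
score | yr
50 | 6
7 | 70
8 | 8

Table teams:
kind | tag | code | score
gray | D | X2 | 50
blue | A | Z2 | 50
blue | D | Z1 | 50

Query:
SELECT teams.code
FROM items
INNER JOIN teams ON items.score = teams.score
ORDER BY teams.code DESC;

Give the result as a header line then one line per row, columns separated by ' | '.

After JOIN teams (3 rows):
items.score | items.yr | teams.kind | teams.tag | teams.code | teams.score
50 | 6 | gray | D | X2 | 50
50 | 6 | blue | A | Z2 | 50
50 | 6 | blue | D | Z1 | 50
After SELECT (3 rows):
teams.code
X2
Z2
Z1
After ORDER BY (3 rows):
teams.code
Z2
Z1
X2

== RESULT ==
teams.code
Z2
Z1
X2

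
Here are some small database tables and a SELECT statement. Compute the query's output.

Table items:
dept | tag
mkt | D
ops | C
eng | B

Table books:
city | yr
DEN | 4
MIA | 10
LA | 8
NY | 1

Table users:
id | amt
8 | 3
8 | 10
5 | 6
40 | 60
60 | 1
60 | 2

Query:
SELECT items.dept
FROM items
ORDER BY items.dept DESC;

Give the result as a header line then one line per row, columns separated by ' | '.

After SELECT (3 rows):
items.dept
mkt
ops
eng
After ORDER BY (3 rows):
items.dept
ops
mkt
eng

== RESULT ==
items.dept
ops
mkt
eng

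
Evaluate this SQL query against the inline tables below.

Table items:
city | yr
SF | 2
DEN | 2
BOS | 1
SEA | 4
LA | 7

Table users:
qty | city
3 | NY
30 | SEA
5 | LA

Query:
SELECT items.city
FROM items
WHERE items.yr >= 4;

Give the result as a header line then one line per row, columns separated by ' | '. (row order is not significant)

After WHERE (2 rows):
items.city | items.yr
SEA | 4
LA | 7
After SELECT (2 rows):
items.city
SEA
LA

== RESULT ==
items.city
SEA
LA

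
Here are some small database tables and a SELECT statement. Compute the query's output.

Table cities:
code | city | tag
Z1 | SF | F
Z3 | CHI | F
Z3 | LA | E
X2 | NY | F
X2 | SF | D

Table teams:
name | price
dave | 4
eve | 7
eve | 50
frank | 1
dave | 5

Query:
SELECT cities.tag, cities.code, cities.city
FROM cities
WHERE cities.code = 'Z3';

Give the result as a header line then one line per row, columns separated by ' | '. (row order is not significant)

After WHERE (2 rows):
cities.code | cities.city | cities.tag
Z3 | CHI | F
Z3 | LA | E
After SELECT (2 rows):
cities.tag | cities.code | cities.city
F | Z3 | CHI
E | Z3 | LA

== RESULT ==
cities.tag | cities.code | cities.city
F | Z3 | CHI
E | Z3 | LA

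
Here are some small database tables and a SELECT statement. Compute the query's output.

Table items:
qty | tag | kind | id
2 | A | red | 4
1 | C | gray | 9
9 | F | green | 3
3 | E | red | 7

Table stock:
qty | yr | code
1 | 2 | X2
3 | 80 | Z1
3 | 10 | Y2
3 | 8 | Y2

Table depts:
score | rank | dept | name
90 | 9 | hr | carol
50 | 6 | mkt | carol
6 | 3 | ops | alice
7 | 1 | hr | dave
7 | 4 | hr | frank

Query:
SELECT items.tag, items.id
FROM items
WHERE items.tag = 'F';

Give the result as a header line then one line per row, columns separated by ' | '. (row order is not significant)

== RESULT ==
items.tag | items.id
F | 3

Derivation:
After WHERE (1 rows):
items.qty | items.tag | items.kind | items.id
9 | F | green | 3
After SELECT (1 rows):
items.tag | items.id
F | 3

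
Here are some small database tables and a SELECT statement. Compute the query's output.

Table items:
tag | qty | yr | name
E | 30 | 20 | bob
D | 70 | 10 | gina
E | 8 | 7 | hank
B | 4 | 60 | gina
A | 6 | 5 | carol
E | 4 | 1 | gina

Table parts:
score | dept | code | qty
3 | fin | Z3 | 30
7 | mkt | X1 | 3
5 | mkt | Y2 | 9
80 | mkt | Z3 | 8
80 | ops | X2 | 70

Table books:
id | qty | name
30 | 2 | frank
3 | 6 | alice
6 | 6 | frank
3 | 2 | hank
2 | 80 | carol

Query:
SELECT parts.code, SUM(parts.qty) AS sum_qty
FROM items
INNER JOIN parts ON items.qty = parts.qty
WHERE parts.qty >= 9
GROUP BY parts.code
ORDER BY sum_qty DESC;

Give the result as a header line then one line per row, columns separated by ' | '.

After JOIN parts (3 rows):
items.tag | items.qty | items.yr | items.name | parts.score | parts.dept | parts.code | parts.qty
E | 30 | 20 | bob | 3 | fin | Z3 | 30
D | 70 | 10 | gina | 80 | ops | X2 | 70
E | 8 | 7 | hank | 80 | mkt | Z3 | 8
After WHERE (2 rows):
items.tag | items.qty | items.yr | items.name | parts.score | parts.dept | parts.code | parts.qty
E | 30 | 20 | bob | 3 | fin | Z3 | 30
D | 70 | 10 | gina | 80 | ops | X2 | 70
After GROUP BY (2 rows):
parts.code | sum_qty
Z3 | 30
X2 | 70
After ORDER BY (2 rows):
parts.code | sum_qty
X2 | 70
Z3 | 30

== RESULT ==
parts.code | sum_qty
X2 | 70
Z3 | 30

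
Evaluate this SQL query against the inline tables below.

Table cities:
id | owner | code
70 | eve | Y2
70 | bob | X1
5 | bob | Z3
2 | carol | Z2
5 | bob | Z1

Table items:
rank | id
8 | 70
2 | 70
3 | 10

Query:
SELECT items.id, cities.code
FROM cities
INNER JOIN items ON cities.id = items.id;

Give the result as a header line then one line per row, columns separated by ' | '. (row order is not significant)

== RESULT ==
items.id | cities.code
70 | Y2
70 | Y2
70 | X1
70 | X1

Derivation:
After JOIN items (4 rows):
cities.id | cities.owner | cities.code | items.rank | items.id
70 | eve | Y2 | 8 | 70
70 | eve | Y2 | 2 | 70
70 | bob | X1 | 8 | 70
70 | bob | X1 | 2 | 70
After SELECT (4 rows):
items.id | cities.code
70 | Y2
70 | Y2
70 | X1
70 | X1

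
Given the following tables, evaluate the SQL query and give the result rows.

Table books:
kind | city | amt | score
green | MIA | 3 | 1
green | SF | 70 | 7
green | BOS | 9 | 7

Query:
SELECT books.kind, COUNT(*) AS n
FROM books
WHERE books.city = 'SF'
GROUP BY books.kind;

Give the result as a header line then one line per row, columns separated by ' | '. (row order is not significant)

After WHERE (1 rows):
books.kind | books.city | books.amt | books.score
green | SF | 70 | 7
After GROUP BY (1 rows):
books.kind | n
green | 1

== RESULT ==
books.kind | n
green | 1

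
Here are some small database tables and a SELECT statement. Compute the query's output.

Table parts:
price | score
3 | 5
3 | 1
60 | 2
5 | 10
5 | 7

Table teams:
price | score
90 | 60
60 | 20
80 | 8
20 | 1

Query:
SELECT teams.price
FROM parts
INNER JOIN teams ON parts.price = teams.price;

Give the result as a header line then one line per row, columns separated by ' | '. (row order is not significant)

== RESULT ==
teams.price
60

Derivation:
After JOIN teams (1 rows):
parts.price | parts.score | teams.price | teams.score
60 | 2 | 60 | 20
After SELECT (1 rows):
teams.price
60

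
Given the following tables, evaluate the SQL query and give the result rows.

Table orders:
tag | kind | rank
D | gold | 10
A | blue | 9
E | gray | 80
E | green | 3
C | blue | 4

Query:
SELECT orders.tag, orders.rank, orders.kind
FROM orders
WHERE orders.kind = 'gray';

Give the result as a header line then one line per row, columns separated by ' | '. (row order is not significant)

After WHERE (1 rows):
orders.tag | orders.kind | orders.rank
E | gray | 80
After SELECT (1 rows):
orders.tag | orders.rank | orders.kind
E | 80 | gray

== RESULT ==
orders.tag | orders.rank | orders.kind
E | 80 | gray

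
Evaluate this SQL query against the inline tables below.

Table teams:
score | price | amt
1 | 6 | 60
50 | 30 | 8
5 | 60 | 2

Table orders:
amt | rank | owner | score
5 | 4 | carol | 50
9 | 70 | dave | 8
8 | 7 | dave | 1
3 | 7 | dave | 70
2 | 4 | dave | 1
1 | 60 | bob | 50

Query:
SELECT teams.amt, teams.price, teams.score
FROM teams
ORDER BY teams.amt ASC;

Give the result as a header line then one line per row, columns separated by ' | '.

== RESULT ==
teams.amt | teams.price | teams.score
2 | 60 | 5
8 | 30 | 50
60 | 6 | 1

Derivation:
After SELECT (3 rows):
teams.amt | teams.price | teams.score
60 | 6 | 1
8 | 30 | 50
2 | 60 | 5
After ORDER BY (3 rows):
teams.amt | teams.price | teams.score
2 | 60 | 5
8 | 30 | 50
60 | 6 | 1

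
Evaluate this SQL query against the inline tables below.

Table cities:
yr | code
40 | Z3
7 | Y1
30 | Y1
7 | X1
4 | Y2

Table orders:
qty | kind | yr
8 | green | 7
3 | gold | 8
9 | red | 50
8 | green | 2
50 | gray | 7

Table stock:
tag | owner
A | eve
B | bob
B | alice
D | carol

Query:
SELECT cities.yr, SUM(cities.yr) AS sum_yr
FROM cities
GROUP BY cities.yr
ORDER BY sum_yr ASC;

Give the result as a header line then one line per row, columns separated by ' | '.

== RESULT ==
cities.yr | sum_yr
4 | 4
7 | 14
30 | 30
40 | 40

Derivation:
After GROUP BY (4 rows):
cities.yr | sum_yr
40 | 40
7 | 14
30 | 30
4 | 4
After ORDER BY (4 rows):
cities.yr | sum_yr
4 | 4
7 | 14
30 | 30
40 | 40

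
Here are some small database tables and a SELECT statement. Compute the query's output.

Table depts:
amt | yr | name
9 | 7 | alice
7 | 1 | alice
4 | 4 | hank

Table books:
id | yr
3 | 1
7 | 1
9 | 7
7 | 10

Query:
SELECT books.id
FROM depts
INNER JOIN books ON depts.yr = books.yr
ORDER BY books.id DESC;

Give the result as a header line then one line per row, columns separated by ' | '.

After JOIN books (3 rows):
depts.amt | depts.yr | depts.name | books.id | books.yr
9 | 7 | alice | 9 | 7
7 | 1 | alice | 3 | 1
7 | 1 | alice | 7 | 1
After SELECT (3 rows):
books.id
9
3
7
After ORDER BY (3 rows):
books.id
9
7
3

== RESULT ==
books.id
9
7
3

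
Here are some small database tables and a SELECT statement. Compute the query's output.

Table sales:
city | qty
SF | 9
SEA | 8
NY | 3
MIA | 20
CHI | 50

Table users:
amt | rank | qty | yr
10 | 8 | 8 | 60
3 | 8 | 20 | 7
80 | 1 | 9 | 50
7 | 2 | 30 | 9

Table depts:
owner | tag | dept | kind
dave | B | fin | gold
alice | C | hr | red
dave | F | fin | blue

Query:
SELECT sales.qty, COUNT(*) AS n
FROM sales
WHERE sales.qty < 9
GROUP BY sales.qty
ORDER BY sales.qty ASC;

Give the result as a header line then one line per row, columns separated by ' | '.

After WHERE (2 rows):
sales.city | sales.qty
SEA | 8
NY | 3
After GROUP BY (2 rows):
sales.qty | n
8 | 1
3 | 1
After ORDER BY (2 rows):
sales.qty | n
3 | 1
8 | 1

== RESULT ==
sales.qty | n
3 | 1
8 | 1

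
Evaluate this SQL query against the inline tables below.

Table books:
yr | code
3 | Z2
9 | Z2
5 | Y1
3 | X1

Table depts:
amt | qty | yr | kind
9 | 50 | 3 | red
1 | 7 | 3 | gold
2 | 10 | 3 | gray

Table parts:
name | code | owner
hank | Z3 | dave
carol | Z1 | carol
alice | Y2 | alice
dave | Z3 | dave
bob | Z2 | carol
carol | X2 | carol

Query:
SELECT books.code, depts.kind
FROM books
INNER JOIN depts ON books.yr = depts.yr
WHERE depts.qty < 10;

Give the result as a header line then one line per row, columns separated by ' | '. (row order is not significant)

== RESULT ==
books.code | depts.kind
Z2 | gold
X1 | gold

Derivation:
After JOIN depts (6 rows):
books.yr | books.code | depts.amt | depts.qty | depts.yr | depts.kind
3 | Z2 | 9 | 50 | 3 | red
3 | Z2 | 1 | 7 | 3 | gold
3 | Z2 | 2 | 10 | 3 | gray
3 | X1 | 9 | 50 | 3 | red
3 | X1 | 1 | 7 | 3 | gold
3 | X1 | 2 | 10 | 3 | gray
After WHERE (2 rows):
books.yr | books.code | depts.amt | depts.qty | depts.yr | depts.kind
3 | Z2 | 1 | 7 | 3 | gold
3 | X1 | 1 | 7 | 3 | gold
After SELECT (2 rows):
books.code | depts.kind
Z2 | gold
X1 | gold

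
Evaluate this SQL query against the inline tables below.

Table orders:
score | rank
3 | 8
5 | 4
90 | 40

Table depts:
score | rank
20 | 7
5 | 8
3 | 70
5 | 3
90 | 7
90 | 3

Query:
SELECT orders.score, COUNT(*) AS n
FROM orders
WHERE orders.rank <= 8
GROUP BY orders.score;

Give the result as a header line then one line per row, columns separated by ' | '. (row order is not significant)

== RESULT ==
orders.score | n
3 | 1
5 | 1

Derivation:
After WHERE (2 rows):
orders.score | orders.rank
3 | 8
5 | 4
After GROUP BY (2 rows):
orders.score | n
3 | 1
5 | 1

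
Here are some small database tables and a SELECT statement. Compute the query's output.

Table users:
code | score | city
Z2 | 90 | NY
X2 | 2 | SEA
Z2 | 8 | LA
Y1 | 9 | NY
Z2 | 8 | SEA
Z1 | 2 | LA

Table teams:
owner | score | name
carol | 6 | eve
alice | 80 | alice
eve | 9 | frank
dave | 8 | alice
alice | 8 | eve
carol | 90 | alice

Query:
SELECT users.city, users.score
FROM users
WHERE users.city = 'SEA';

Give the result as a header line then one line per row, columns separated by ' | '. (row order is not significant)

After WHERE (2 rows):
users.code | users.score | users.city
X2 | 2 | SEA
Z2 | 8 | SEA
After SELECT (2 rows):
users.city | users.score
SEA | 2
SEA | 8

== RESULT ==
users.city | users.score
SEA | 2
SEA | 8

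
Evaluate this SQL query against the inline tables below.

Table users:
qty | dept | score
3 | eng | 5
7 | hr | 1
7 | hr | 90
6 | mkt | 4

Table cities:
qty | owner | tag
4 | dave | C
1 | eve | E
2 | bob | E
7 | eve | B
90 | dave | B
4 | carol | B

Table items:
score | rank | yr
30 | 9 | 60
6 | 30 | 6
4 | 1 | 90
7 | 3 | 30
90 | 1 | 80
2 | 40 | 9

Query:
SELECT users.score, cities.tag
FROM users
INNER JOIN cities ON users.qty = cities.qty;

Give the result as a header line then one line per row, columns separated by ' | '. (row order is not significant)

After JOIN cities (2 rows):
users.qty | users.dept | users.score | cities.qty | cities.owner | cities.tag
7 | hr | 1 | 7 | eve | B
7 | hr | 90 | 7 | eve | B
After SELECT (2 rows):
users.score | cities.tag
1 | B
90 | B

== RESULT ==
users.score | cities.tag
1 | B
90 | B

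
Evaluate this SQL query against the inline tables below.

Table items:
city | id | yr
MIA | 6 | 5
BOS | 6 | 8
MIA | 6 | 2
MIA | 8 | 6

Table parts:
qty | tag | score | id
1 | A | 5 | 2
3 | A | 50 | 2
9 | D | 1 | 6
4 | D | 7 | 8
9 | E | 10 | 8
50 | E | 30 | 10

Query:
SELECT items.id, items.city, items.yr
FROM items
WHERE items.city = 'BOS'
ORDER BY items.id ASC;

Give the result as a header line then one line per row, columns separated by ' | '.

After WHERE (1 rows):
items.city | items.id | items.yr
BOS | 6 | 8
After SELECT (1 rows):
items.id | items.city | items.yr
6 | BOS | 8
After ORDER BY (1 rows):
items.id | items.city | items.yr
6 | BOS | 8

== RESULT ==
items.id | items.city | items.yr
6 | BOS | 8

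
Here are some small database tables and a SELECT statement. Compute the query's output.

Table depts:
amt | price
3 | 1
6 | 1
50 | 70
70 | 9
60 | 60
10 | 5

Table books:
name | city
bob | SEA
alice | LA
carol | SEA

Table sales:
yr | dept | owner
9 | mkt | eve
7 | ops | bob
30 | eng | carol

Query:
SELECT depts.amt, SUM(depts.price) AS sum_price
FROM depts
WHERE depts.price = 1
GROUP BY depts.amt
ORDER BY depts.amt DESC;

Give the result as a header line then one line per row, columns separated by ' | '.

After WHERE (2 rows):
depts.amt | depts.price
3 | 1
6 | 1
After GROUP BY (2 rows):
depts.amt | sum_price
3 | 1
6 | 1
After ORDER BY (2 rows):
depts.amt | sum_price
6 | 1
3 | 1

== RESULT ==
depts.amt | sum_price
6 | 1
3 | 1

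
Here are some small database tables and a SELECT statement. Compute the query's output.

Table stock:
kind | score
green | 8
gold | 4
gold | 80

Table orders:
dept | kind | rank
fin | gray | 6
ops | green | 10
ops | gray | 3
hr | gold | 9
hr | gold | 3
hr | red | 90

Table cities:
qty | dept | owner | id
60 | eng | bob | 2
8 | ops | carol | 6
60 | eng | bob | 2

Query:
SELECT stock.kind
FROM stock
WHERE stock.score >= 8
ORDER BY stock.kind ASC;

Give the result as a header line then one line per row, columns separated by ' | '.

After WHERE (2 rows):
stock.kind | stock.score
green | 8
gold | 80
After SELECT (2 rows):
stock.kind
green
gold
After ORDER BY (2 rows):
stock.kind
gold
green

== RESULT ==
stock.kind
gold
green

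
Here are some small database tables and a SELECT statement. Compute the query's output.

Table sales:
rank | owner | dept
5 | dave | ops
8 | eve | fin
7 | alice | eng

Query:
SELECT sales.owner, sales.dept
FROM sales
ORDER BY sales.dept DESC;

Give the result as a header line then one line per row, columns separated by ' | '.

== RESULT ==
sales.owner | sales.dept
dave | ops
eve | fin
alice | eng

Derivation:
After SELECT (3 rows):
sales.owner | sales.dept
dave | ops
eve | fin
alice | eng
After ORDER BY (3 rows):
sales.owner | sales.dept
dave | ops
eve | fin
alice | eng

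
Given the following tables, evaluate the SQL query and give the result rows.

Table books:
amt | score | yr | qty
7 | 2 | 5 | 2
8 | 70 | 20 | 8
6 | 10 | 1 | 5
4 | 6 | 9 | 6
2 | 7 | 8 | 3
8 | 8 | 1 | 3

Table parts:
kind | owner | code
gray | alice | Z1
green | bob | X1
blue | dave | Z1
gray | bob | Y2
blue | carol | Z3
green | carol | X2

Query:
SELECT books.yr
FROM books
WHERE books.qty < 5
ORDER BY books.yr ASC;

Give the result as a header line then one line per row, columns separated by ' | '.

After WHERE (3 rows):
books.amt | books.score | books.yr | books.qty
7 | 2 | 5 | 2
2 | 7 | 8 | 3
8 | 8 | 1 | 3
After SELECT (3 rows):
books.yr
5
8
1
After ORDER BY (3 rows):
books.yr
1
5
8

== RESULT ==
books.yr
1
5
8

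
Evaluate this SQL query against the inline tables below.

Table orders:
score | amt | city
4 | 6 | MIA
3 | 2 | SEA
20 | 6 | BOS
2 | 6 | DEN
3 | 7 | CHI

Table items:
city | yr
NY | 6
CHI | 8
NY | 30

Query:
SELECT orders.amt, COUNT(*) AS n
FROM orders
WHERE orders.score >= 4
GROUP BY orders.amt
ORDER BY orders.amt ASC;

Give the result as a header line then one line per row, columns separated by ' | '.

After WHERE (2 rows):
orders.score | orders.amt | orders.city
4 | 6 | MIA
20 | 6 | BOS
After GROUP BY (1 rows):
orders.amt | n
6 | 2
After ORDER BY (1 rows):
orders.amt | n
6 | 2

== RESULT ==
orders.amt | n
6 | 2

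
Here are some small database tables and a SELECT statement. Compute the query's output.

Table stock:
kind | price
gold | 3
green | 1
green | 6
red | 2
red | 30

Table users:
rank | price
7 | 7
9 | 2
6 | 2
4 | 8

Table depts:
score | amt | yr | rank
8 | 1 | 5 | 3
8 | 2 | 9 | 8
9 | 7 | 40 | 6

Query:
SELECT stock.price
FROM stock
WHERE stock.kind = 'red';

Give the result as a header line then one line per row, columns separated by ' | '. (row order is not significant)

After WHERE (2 rows):
stock.kind | stock.price
red | 2
red | 30
After SELECT (2 rows):
stock.price
2
30

== RESULT ==
stock.price
2
30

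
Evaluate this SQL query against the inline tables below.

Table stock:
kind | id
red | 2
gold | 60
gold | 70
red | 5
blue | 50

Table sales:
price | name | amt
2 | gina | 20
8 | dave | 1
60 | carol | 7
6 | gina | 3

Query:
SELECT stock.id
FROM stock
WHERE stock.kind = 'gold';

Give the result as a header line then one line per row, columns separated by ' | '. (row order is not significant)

After WHERE (2 rows):
stock.kind | stock.id
gold | 60
gold | 70
After SELECT (2 rows):
stock.id
60
70

== RESULT ==
stock.id
60
70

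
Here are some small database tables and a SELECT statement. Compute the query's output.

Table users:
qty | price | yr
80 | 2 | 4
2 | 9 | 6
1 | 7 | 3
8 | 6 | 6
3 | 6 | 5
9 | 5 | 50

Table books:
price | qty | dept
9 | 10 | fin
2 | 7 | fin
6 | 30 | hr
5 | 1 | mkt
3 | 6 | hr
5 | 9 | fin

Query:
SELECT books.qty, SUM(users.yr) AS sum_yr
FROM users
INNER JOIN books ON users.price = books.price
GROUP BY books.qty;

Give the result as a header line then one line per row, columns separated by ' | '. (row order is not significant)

After JOIN books (6 rows):
users.qty | users.price | users.yr | books.price | books.qty | books.dept
80 | 2 | 4 | 2 | 7 | fin
2 | 9 | 6 | 9 | 10 | fin
8 | 6 | 6 | 6 | 30 | hr
3 | 6 | 5 | 6 | 30 | hr
9 | 5 | 50 | 5 | 1 | mkt
9 | 5 | 50 | 5 | 9 | fin
After GROUP BY (5 rows):
books.qty | sum_yr
7 | 4
10 | 6
30 | 11
1 | 50
9 | 50

== RESULT ==
books.qty | sum_yr
7 | 4
10 | 6
30 | 11
1 | 50
9 | 50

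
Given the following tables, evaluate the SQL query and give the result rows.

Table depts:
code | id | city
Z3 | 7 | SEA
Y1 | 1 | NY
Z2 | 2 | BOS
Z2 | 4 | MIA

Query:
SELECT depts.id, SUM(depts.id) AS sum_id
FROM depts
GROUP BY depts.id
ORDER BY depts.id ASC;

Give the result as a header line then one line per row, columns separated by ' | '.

After GROUP BY (4 rows):
depts.id | sum_id
7 | 7
1 | 1
2 | 2
4 | 4
After ORDER BY (4 rows):
depts.id | sum_id
1 | 1
2 | 2
4 | 4
7 | 7

== RESULT ==
depts.id | sum_id
1 | 1
2 | 2
4 | 4
7 | 7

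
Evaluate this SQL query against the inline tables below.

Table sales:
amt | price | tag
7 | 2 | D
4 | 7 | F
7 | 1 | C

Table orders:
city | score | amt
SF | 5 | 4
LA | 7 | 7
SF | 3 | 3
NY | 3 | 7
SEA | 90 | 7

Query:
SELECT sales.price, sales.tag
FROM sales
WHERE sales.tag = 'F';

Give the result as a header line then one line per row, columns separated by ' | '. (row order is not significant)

== RESULT ==
sales.price | sales.tag
7 | F

Derivation:
After WHERE (1 rows):
sales.amt | sales.price | sales.tag
4 | 7 | F
After SELECT (1 rows):
sales.price | sales.tag
7 | F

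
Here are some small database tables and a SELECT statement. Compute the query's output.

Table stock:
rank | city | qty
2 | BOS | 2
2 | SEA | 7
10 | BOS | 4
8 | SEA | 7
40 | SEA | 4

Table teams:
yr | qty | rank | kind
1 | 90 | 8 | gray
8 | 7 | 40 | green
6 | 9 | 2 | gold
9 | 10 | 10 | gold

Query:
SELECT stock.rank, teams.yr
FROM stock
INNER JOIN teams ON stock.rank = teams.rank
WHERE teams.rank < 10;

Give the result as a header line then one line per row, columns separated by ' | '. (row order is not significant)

== RESULT ==
stock.rank | teams.yr
2 | 6
2 | 6
8 | 1

Derivation:
After JOIN teams (5 rows):
stock.rank | stock.city | stock.qty | teams.yr | teams.qty | teams.rank | teams.kind
2 | BOS | 2 | 6 | 9 | 2 | gold
2 | SEA | 7 | 6 | 9 | 2 | gold
10 | BOS | 4 | 9 | 10 | 10 | gold
8 | SEA | 7 | 1 | 90 | 8 | gray
40 | SEA | 4 | 8 | 7 | 40 | green
After WHERE (3 rows):
stock.rank | stock.city | stock.qty | teams.yr | teams.qty | teams.rank | teams.kind
2 | BOS | 2 | 6 | 9 | 2 | gold
2 | SEA | 7 | 6 | 9 | 2 | gold
8 | SEA | 7 | 1 | 90 | 8 | gray
After SELECT (3 rows):
stock.rank | teams.yr
2 | 6
2 | 6
8 | 1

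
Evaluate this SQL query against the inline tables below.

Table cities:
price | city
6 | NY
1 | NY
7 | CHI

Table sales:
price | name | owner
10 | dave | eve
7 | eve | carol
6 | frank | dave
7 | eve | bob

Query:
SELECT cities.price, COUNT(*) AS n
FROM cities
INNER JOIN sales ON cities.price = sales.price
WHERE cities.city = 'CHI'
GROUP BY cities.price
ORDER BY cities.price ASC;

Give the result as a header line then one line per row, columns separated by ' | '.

After JOIN sales (3 rows):
cities.price | cities.city | sales.price | sales.name | sales.owner
6 | NY | 6 | frank | dave
7 | CHI | 7 | eve | carol
7 | CHI | 7 | eve | bob
After WHERE (2 rows):
cities.price | cities.city | sales.price | sales.name | sales.owner
7 | CHI | 7 | eve | carol
7 | CHI | 7 | eve | bob
After GROUP BY (1 rows):
cities.price | n
7 | 2
After ORDER BY (1 rows):
cities.price | n
7 | 2

== RESULT ==
cities.price | n
7 | 2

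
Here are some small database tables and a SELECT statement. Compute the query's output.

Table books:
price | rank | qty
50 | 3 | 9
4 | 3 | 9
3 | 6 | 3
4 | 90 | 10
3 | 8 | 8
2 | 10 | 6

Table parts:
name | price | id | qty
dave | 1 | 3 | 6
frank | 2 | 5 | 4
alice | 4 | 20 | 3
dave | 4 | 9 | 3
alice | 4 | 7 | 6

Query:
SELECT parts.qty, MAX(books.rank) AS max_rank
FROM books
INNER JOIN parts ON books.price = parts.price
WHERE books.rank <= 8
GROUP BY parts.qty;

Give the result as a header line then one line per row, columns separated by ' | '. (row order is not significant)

After JOIN parts (7 rows):
books.price | books.rank | books.qty | parts.name | parts.price | parts.id | parts.qty
4 | 3 | 9 | alice | 4 | 20 | 3
4 | 3 | 9 | dave | 4 | 9 | 3
4 | 3 | 9 | alice | 4 | 7 | 6
4 | 90 | 10 | alice | 4 | 20 | 3
4 | 90 | 10 | dave | 4 | 9 | 3
4 | 90 | 10 | alice | 4 | 7 | 6
2 | 10 | 6 | frank | 2 | 5 | 4
After WHERE (3 rows):
books.price | books.rank | books.qty | parts.name | parts.price | parts.id | parts.qty
4 | 3 | 9 | alice | 4 | 20 | 3
4 | 3 | 9 | dave | 4 | 9 | 3
4 | 3 | 9 | alice | 4 | 7 | 6
After GROUP BY (2 rows):
parts.qty | max_rank
3 | 3
6 | 3

== RESULT ==
parts.qty | max_rank
3 | 3
6 | 3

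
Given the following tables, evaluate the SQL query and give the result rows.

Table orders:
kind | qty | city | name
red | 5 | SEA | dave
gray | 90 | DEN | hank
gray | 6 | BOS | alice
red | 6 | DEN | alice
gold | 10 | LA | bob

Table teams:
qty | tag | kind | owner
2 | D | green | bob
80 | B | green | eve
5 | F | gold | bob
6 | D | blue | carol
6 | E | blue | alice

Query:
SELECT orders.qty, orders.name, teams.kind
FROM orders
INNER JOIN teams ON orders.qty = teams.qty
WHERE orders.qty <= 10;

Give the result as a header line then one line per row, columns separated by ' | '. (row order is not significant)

== RESULT ==
orders.qty | orders.name | teams.kind
5 | dave | gold
6 | alice | blue
6 | alice | blue
6 | alice | blue
6 | alice | blue

Derivation:
After JOIN teams (5 rows):
orders.kind | orders.qty | orders.city | orders.name | teams.qty | teams.tag | teams.kind | teams.owner
red | 5 | SEA | dave | 5 | F | gold | bob
gray | 6 | BOS | alice | 6 | D | blue | carol
gray | 6 | BOS | alice | 6 | E | blue | alice
red | 6 | DEN | alice | 6 | D | blue | carol
red | 6 | DEN | alice | 6 | E | blue | alice
After WHERE (5 rows):
orders.kind | orders.qty | orders.city | orders.name | teams.qty | teams.tag | teams.kind | teams.owner
red | 5 | SEA | dave | 5 | F | gold | bob
gray | 6 | BOS | alice | 6 | D | blue | carol
gray | 6 | BOS | alice | 6 | E | blue | alice
red | 6 | DEN | alice | 6 | D | blue | carol
red | 6 | DEN | alice | 6 | E | blue | alice
After SELECT (5 rows):
orders.qty | orders.name | teams.kind
5 | dave | gold
6 | alice | blue
6 | alice | blue
6 | alice | blue
6 | alice | blue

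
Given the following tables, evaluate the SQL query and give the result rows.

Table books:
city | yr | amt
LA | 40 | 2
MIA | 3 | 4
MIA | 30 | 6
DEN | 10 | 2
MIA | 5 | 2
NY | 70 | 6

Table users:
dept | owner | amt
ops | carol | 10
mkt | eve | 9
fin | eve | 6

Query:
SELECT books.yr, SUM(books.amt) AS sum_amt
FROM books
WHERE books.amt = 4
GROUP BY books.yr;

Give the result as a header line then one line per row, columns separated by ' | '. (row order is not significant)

== RESULT ==
books.yr | sum_amt
3 | 4

Derivation:
After WHERE (1 rows):
books.city | books.yr | books.amt
MIA | 3 | 4
After GROUP BY (1 rows):
books.yr | sum_amt
3 | 4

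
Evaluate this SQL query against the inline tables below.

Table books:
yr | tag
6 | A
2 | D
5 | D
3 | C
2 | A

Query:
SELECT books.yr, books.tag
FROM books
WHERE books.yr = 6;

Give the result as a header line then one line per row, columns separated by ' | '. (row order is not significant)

After WHERE (1 rows):
books.yr | books.tag
6 | A
After SELECT (1 rows):
books.yr | books.tag
6 | A

== RESULT ==
books.yr | books.tag
6 | A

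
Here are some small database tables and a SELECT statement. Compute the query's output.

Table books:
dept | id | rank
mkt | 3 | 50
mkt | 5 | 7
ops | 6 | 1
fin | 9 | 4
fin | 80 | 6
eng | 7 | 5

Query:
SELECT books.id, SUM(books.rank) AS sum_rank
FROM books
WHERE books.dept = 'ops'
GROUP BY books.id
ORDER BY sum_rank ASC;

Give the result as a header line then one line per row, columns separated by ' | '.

== RESULT ==
books.id | sum_rank
6 | 1

Derivation:
After WHERE (1 rows):
books.dept | books.id | books.rank
ops | 6 | 1
After GROUP BY (1 rows):
books.id | sum_rank
6 | 1
After ORDER BY (1 rows):
books.id | sum_rank
6 | 1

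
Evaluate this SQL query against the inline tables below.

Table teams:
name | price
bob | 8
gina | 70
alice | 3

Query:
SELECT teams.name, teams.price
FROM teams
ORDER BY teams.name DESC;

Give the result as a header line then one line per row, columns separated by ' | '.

After SELECT (3 rows):
teams.name | teams.price
bob | 8
gina | 70
alice | 3
After ORDER BY (3 rows):
teams.name | teams.price
gina | 70
bob | 8
alice | 3

== RESULT ==
teams.name | teams.price
gina | 70
bob | 8
alice | 3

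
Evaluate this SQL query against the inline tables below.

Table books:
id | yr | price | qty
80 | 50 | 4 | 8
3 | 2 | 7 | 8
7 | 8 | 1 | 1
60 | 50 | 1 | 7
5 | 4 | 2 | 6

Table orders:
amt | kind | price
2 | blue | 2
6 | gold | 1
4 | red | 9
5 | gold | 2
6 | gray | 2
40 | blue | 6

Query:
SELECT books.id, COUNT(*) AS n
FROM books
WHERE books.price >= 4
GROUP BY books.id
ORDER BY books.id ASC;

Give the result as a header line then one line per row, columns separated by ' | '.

After WHERE (2 rows):
books.id | books.yr | books.price | books.qty
80 | 50 | 4 | 8
3 | 2 | 7 | 8
After GROUP BY (2 rows):
books.id | n
80 | 1
3 | 1
After ORDER BY (2 rows):
books.id | n
3 | 1
80 | 1

== RESULT ==
books.id | n
3 | 1
80 | 1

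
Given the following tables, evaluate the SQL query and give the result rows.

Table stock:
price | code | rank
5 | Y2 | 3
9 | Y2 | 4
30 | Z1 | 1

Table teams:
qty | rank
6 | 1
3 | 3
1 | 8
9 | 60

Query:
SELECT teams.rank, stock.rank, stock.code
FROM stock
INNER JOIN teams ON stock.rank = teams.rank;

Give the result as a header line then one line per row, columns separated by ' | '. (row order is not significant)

== RESULT ==
teams.rank | stock.rank | stock.code
3 | 3 | Y2
1 | 1 | Z1

Derivation:
After JOIN teams (2 rows):
stock.price | stock.code | stock.rank | teams.qty | teams.rank
5 | Y2 | 3 | 3 | 3
30 | Z1 | 1 | 6 | 1
After SELECT (2 rows):
teams.rank | stock.rank | stock.code
3 | 3 | Y2
1 | 1 | Z1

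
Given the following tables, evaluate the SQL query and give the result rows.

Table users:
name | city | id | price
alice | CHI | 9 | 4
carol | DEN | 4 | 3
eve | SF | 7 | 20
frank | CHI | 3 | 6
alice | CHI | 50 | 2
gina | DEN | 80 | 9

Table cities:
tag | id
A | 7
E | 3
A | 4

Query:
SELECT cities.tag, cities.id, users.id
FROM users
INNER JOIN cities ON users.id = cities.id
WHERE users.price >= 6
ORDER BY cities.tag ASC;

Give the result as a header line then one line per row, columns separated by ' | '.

== RESULT ==
cities.tag | cities.id | users.id
A | 7 | 7
E | 3 | 3

Derivation:
After JOIN cities (3 rows):
users.name | users.city | users.id | users.price | cities.tag | cities.id
carol | DEN | 4 | 3 | A | 4
eve | SF | 7 | 20 | A | 7
frank | CHI | 3 | 6 | E | 3
After WHERE (2 rows):
users.name | users.city | users.id | users.price | cities.tag | cities.id
eve | SF | 7 | 20 | A | 7
frank | CHI | 3 | 6 | E | 3
After SELECT (2 rows):
cities.tag | cities.id | users.id
A | 7 | 7
E | 3 | 3
After ORDER BY (2 rows):
cities.tag | cities.id | users.id
A | 7 | 7
E | 3 | 3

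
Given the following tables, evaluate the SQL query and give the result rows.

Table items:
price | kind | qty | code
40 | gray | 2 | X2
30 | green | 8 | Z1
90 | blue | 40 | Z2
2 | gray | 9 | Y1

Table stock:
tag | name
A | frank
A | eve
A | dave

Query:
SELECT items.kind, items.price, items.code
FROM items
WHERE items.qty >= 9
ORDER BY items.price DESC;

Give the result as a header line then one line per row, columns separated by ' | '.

== RESULT ==
items.kind | items.price | items.code
blue | 90 | Z2
gray | 2 | Y1

Derivation:
After WHERE (2 rows):
items.price | items.kind | items.qty | items.code
90 | blue | 40 | Z2
2 | gray | 9 | Y1
After SELECT (2 rows):
items.kind | items.price | items.code
blue | 90 | Z2
gray | 2 | Y1
After ORDER BY (2 rows):
items.kind | items.price | items.code
blue | 90 | Z2
gray | 2 | Y1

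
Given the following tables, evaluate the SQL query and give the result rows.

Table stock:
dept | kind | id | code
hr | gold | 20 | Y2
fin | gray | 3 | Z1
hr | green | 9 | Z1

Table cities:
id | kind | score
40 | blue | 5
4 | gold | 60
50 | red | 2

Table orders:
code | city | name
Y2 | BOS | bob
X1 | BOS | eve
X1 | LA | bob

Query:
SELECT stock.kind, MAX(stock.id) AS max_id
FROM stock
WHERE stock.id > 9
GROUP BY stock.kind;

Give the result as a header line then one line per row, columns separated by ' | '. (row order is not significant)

== RESULT ==
stock.kind | max_id
gold | 20

Derivation:
After WHERE (1 rows):
stock.dept | stock.kind | stock.id | stock.code
hr | gold | 20 | Y2
After GROUP BY (1 rows):
stock.kind | max_id
gold | 20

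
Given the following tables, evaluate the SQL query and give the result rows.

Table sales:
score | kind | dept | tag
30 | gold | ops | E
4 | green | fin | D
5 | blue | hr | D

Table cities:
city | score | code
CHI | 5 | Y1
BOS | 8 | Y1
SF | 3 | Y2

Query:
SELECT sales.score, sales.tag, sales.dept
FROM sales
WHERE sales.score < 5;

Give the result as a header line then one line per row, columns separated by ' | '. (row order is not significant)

== RESULT ==
sales.score | sales.tag | sales.dept
4 | D | fin

Derivation:
After WHERE (1 rows):
sales.score | sales.kind | sales.dept | sales.tag
4 | green | fin | D
After SELECT (1 rows):
sales.score | sales.tag | sales.dept
4 | D | fin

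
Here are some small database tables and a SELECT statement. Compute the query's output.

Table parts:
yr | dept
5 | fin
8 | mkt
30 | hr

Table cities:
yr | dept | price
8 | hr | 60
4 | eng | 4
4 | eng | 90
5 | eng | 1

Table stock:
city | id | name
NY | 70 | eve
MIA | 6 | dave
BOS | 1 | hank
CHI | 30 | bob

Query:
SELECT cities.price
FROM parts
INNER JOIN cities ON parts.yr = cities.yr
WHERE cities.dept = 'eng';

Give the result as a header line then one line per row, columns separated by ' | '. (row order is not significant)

After JOIN cities (2 rows):
parts.yr | parts.dept | cities.yr | cities.dept | cities.price
5 | fin | 5 | eng | 1
8 | mkt | 8 | hr | 60
After WHERE (1 rows):
parts.yr | parts.dept | cities.yr | cities.dept | cities.price
5 | fin | 5 | eng | 1
After SELECT (1 rows):
cities.price
1

== RESULT ==
cities.price
1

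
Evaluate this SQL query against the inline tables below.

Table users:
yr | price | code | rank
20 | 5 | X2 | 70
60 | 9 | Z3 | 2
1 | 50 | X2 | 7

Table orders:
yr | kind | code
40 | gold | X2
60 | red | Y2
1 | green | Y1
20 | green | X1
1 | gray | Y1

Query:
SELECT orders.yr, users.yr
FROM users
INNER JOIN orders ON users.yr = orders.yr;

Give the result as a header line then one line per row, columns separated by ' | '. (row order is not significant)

After JOIN orders (4 rows):
users.yr | users.price | users.code | users.rank | orders.yr | orders.kind | orders.code
20 | 5 | X2 | 70 | 20 | green | X1
60 | 9 | Z3 | 2 | 60 | red | Y2
1 | 50 | X2 | 7 | 1 | green | Y1
1 | 50 | X2 | 7 | 1 | gray | Y1
After SELECT (4 rows):
orders.yr | users.yr
20 | 20
60 | 60
1 | 1
1 | 1

== RESULT ==
orders.yr | users.yr
20 | 20
60 | 60
1 | 1
1 | 1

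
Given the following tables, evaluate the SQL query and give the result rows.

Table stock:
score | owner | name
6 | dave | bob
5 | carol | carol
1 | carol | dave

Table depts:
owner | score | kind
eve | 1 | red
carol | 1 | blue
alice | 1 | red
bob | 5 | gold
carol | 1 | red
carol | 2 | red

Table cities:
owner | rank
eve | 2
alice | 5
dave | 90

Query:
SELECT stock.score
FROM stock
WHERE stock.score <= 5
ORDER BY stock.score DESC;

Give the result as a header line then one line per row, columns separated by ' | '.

== RESULT ==
stock.score
5
1

Derivation:
After WHERE (2 rows):
stock.score | stock.owner | stock.name
5 | carol | carol
1 | carol | dave
After SELECT (2 rows):
stock.score
5
1
After ORDER BY (2 rows):
stock.score
5
1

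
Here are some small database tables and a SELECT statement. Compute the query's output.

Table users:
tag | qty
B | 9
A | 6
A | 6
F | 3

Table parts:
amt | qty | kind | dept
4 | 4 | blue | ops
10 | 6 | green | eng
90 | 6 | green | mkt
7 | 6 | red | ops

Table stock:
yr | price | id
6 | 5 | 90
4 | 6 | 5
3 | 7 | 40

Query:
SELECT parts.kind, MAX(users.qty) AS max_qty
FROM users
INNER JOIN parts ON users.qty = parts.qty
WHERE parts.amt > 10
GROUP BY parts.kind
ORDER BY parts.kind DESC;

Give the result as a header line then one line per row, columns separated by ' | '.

== RESULT ==
parts.kind | max_qty
green | 6

Derivation:
After JOIN parts (6 rows):
users.tag | users.qty | parts.amt | parts.qty | parts.kind | parts.dept
A | 6 | 10 | 6 | green | eng
A | 6 | 90 | 6 | green | mkt
A | 6 | 7 | 6 | red | ops
A | 6 | 10 | 6 | green | eng
A | 6 | 90 | 6 | green | mkt
A | 6 | 7 | 6 | red | ops
After WHERE (2 rows):
users.tag | users.qty | parts.amt | parts.qty | parts.kind | parts.dept
A | 6 | 90 | 6 | green | mkt
A | 6 | 90 | 6 | green | mkt
After GROUP BY (1 rows):
parts.kind | max_qty
green | 6
After ORDER BY (1 rows):
parts.kind | max_qty
green | 6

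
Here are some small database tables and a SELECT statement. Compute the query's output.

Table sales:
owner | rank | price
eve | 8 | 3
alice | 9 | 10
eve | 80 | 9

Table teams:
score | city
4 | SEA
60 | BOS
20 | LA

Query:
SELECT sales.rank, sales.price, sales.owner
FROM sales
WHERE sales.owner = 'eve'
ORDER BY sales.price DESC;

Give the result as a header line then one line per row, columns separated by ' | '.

== RESULT ==
sales.rank | sales.price | sales.owner
80 | 9 | eve
8 | 3 | eve

Derivation:
After WHERE (2 rows):
sales.owner | sales.rank | sales.price
eve | 8 | 3
eve | 80 | 9
After SELECT (2 rows):
sales.rank | sales.price | sales.owner
8 | 3 | eve
80 | 9 | eve
After ORDER BY (2 rows):
sales.rank | sales.price | sales.owner
80 | 9 | eve
8 | 3 | eve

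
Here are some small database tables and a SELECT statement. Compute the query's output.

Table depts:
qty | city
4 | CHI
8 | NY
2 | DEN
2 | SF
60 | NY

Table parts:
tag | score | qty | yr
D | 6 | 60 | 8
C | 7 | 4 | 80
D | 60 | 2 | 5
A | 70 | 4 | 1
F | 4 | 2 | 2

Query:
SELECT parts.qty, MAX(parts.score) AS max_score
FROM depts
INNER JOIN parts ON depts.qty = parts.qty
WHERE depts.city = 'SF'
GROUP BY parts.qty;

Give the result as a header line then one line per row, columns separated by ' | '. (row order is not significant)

After JOIN parts (7 rows):
depts.qty | depts.city | parts.tag | parts.score | parts.qty | parts.yr
4 | CHI | C | 7 | 4 | 80
4 | CHI | A | 70 | 4 | 1
2 | DEN | D | 60 | 2 | 5
2 | DEN | F | 4 | 2 | 2
2 | SF | D | 60 | 2 | 5
2 | SF | F | 4 | 2 | 2
60 | NY | D | 6 | 60 | 8
After WHERE (2 rows):
depts.qty | depts.city | parts.tag | parts.score | parts.qty | parts.yr
2 | SF | D | 60 | 2 | 5
2 | SF | F | 4 | 2 | 2
After GROUP BY (1 rows):
parts.qty | max_score
2 | 60

== RESULT ==
parts.qty | max_score
2 | 60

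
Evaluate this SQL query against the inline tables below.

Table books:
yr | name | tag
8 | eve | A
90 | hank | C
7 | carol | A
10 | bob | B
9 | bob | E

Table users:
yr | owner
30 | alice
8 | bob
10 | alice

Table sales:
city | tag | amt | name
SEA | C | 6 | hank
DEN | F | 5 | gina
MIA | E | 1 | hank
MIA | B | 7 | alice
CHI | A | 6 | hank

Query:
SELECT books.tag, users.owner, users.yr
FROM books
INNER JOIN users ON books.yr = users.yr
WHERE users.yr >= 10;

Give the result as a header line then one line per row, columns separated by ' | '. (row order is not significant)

== RESULT ==
books.tag | users.owner | users.yr
B | alice | 10

Derivation:
After JOIN users (2 rows):
books.yr | books.name | books.tag | users.yr | users.owner
8 | eve | A | 8 | bob
10 | bob | B | 10 | alice
After WHERE (1 rows):
books.yr | books.name | books.tag | users.yr | users.owner
10 | bob | B | 10 | alice
After SELECT (1 rows):
books.tag | users.owner | users.yr
B | alice | 10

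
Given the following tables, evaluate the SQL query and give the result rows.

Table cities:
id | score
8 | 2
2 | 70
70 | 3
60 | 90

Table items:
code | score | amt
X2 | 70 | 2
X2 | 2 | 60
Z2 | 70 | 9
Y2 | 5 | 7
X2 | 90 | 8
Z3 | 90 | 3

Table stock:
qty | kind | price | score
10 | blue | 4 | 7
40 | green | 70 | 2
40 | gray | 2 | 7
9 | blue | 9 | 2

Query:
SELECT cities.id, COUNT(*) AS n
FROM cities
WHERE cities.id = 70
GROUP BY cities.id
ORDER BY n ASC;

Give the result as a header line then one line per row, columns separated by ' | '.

After WHERE (1 rows):
cities.id | cities.score
70 | 3
After GROUP BY (1 rows):
cities.id | n
70 | 1
After ORDER BY (1 rows):
cities.id | n
70 | 1

== RESULT ==
cities.id | n
70 | 1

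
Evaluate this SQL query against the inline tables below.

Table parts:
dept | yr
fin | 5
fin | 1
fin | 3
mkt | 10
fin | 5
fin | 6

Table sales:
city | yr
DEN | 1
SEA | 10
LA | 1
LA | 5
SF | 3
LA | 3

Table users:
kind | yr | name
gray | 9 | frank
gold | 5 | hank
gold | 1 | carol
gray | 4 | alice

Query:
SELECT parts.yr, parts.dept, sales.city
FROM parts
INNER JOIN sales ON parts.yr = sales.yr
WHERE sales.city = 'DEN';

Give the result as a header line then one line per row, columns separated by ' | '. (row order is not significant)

== RESULT ==
parts.yr | parts.dept | sales.city
1 | fin | DEN

Derivation:
After JOIN sales (7 rows):
parts.dept | parts.yr | sales.city | sales.yr
fin | 5 | LA | 5
fin | 1 | DEN | 1
fin | 1 | LA | 1
fin | 3 | SF | 3
fin | 3 | LA | 3
mkt | 10 | SEA | 10
fin | 5 | LA | 5
After WHERE (1 rows):
parts.dept | parts.yr | sales.city | sales.yr
fin | 1 | DEN | 1
After SELECT (1 rows):
parts.yr | parts.dept | sales.city
1 | fin | DEN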